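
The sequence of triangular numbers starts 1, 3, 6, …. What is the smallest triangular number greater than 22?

28

Solve n(n+1)/2 > 22 for integer n.
The largest n with value ≤ 22 is 6 (since 21 ≤ 22 < 28), so the first above is n = 7, value 28.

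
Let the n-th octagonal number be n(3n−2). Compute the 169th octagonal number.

85345

169·(3·169 − 2) = 169·505 = 85345.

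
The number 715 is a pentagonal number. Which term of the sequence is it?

Set n(3n−1)/2 = 715, giving 3n² − n − 1430 = 0.
The discriminant is 1 + 24·715 = 17161, and √17161 = 131.
So n = (1 + 131) / 6 = 132/6 = 22.

22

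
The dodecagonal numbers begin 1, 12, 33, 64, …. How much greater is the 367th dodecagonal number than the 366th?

3661

Consecutive dodecagonal numbers differ by 10n − 9: here 10·367 − 9 = 3661.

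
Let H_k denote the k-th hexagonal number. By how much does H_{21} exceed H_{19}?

21·(2·21 − 1) = 861 and 19·(2·19 − 1) = 703.
Difference: 861 − 703 = 158.

158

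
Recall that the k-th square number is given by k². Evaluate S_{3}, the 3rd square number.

The 3rd square number is n² with n = 3.
3² = 9.

9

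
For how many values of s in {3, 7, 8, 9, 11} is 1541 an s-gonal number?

1

s = 3: P(3, 55) = 1540 and P(3, 56) = 1596; 1541 is not s-gonal.
s = 7: P(7, 25) = 1525 and P(7, 26) = 1651; 1541 is not s-gonal.
s = 8: P(8, 23) = 1541. ✓
s = 9: P(9, 21) = 1491 and P(9, 22) = 1639; 1541 is not s-gonal.
s = 11: P(11, 18) = 1395 and P(11, 19) = 1558; 1541 is not s-gonal.
Hits: s ∈ {8} → 1.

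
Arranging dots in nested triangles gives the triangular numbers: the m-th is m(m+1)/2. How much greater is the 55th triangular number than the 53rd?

109

55·56/2 = 1540 and 53·54/2 = 1431.
Difference: 1540 − 1431 = 109.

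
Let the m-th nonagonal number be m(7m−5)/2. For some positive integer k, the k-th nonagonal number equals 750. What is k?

15

Set n(7n−5)/2 = 750, giving 7n² − 5n − 1500 = 0.
So n = (5 + 205) / 14 = 210/14 = 15.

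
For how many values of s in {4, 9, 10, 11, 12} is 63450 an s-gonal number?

s = 4: P(4, 251) = 63001 and P(4, 252) = 63504; 63450 is not s-gonal.
s = 9: P(9, 135) = 63450. ✓
s = 10: P(10, 126) = 63126 and P(10, 127) = 64135; 63450 is not s-gonal.
s = 11: P(11, 119) = 63308 and P(11, 120) = 64380; 63450 is not s-gonal.
s = 12: P(12, 113) = 63393 and P(12, 114) = 64524; 63450 is not s-gonal.
Hits: s ∈ {9} → 1.

1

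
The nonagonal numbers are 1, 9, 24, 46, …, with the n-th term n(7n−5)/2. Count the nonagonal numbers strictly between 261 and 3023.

20

The n-th nonagonal number is n(7n−5)/2.
Smallest index with value > 261: n = 10 (giving 325).
Largest index with value < 3023: n = 29 (giving 2871).
Indices 10 through 29: 20 terms.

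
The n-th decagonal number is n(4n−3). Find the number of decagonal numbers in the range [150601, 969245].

298

The n-th decagonal number is n(4n−3).
Smallest index with value ≥ 150601: n = 195 (giving 151515).
Largest index with value ≤ 969245: n = 492 (giving 966780).
Indices 195 through 492: 298 terms.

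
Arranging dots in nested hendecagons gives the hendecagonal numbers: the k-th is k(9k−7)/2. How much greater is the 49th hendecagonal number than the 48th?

Consecutive hendecagonal numbers differ by 9n − 8: here 9·49 − 8 = 433.

433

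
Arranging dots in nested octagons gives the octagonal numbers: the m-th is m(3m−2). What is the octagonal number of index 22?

22·(3·22 − 2) = 22·64 = 1408.

1408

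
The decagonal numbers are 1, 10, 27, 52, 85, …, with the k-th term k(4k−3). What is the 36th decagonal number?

The 36th decagonal number is n(4n−3) with n = 36.
36·(4·36 − 3) = 36·141 = 5076.

5076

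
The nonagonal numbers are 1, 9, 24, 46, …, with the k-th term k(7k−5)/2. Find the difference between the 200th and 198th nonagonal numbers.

2781

200·(7·200 − 5)/2 = 139500 and 198·(7·198 − 5)/2 = 136719.
Difference: 139500 − 136719 = 2781.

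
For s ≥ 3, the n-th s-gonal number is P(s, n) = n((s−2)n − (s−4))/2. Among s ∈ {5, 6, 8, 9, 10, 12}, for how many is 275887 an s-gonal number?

1

s = 5: P(5, 429) = 275847 and P(5, 430) = 277135; 275887 is not s-gonal.
s = 6: P(6, 371) = 274911 and P(6, 372) = 276396; 275887 is not s-gonal.
s = 8: P(8, 303) = 274821 and P(8, 304) = 276640; 275887 is not s-gonal.
s = 9: P(9, 281) = 275661 and P(9, 282) = 277629; 275887 is not s-gonal.
s = 10: P(10, 263) = 275887. ✓
s = 12: P(12, 235) = 275185 and P(12, 236) = 277536; 275887 is not s-gonal.
Hits: s ∈ {10} → 1.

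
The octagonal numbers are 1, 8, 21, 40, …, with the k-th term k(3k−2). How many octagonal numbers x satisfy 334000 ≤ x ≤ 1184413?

295

The n-th octagonal number is n(3n−2).
Smallest index with value ≥ 334000: n = 334 (giving 334000).
Largest index with value ≤ 1184413: n = 628 (giving 1181896).
Indices 334 through 628: 295 terms.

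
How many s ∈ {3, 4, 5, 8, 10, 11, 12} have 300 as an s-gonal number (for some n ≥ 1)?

1

s = 3: P(3, 24) = 300. ✓
s = 4: P(4, 17) = 289 and P(4, 18) = 324; 300 is not s-gonal.
s = 5: P(5, 14) = 287 and P(5, 15) = 330; 300 is not s-gonal.
s = 8: P(8, 10) = 280 and P(8, 11) = 341; 300 is not s-gonal.
s = 10: P(10, 9) = 297 and P(10, 10) = 370; 300 is not s-gonal.
s = 11: P(11, 8) = 260 and P(11, 9) = 333; 300 is not s-gonal.
s = 12: P(12, 8) = 288 and P(12, 9) = 369; 300 is not s-gonal.
Hits: s ∈ {3} → 1.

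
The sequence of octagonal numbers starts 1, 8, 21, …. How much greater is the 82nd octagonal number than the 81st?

487

Consecutive octagonal numbers differ by 6n − 5: here 6·82 − 5 = 487.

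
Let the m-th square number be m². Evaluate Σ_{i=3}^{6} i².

Σ_{i=3}^{6} i² = 91 − 5 = 86.

86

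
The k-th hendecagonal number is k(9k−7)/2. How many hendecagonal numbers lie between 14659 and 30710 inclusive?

26

The n-th hendecagonal number is n(9n−7)/2.
Smallest index with value ≥ 14659: n = 58 (giving 14935).
Largest index with value ≤ 30710: n = 83 (giving 30710).
Indices 58 through 83: 26 terms.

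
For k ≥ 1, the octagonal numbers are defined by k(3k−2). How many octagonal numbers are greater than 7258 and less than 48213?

The n-th octagonal number is n(3n−2).
Smallest index with value > 7258: n = 50 (giving 7400).
Largest index with value < 48213: n = 127 (giving 48133).
Indices 50 through 127: 78 terms.

78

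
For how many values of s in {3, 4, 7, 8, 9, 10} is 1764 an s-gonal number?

s = 3: P(3, 58) = 1711 and P(3, 59) = 1770; 1764 is not s-gonal.
s = 4: P(4, 42) = 1764. ✓
s = 7: P(7, 26) = 1651 and P(7, 27) = 1782; 1764 is not s-gonal.
s = 8: P(8, 24) = 1680 and P(8, 25) = 1825; 1764 is not s-gonal.
s = 9: P(9, 22) = 1639 and P(9, 23) = 1794; 1764 is not s-gonal.
s = 10: P(10, 21) = 1701 and P(10, 22) = 1870; 1764 is not s-gonal.
Hits: s ∈ {4} → 1.

1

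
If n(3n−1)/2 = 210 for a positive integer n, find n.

Set n(3n−1)/2 = 210, giving 3n² − n − 420 = 0.
The discriminant is 1 + 24·210 = 5041, and √5041 = 71.
So n = (1 + 71) / 6 = 72/6 = 12.
Check: 12·(3·12 − 1)/2 = 210. ✓

12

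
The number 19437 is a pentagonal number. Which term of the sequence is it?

114

Set n(3n−1)/2 = 19437, giving 3n² − n − 38874 = 0.
The discriminant is 1 + 24·19437 = 466489, and √466489 = 683.
So n = (1 + 683) / 6 = 684/6 = 114.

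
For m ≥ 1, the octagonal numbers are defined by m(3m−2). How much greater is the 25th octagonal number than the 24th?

145

Consecutive octagonal numbers differ by 6n − 5: here 6·25 − 5 = 145.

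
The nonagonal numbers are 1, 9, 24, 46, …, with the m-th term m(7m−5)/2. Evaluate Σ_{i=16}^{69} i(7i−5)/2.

Σ i(7i−5)/2 = (7Σi² − 5Σi) / 2 over i = 16..69.
Σi = 2415 − 120 = 2295 and Σi² = 111895 − 1240 = 110655.
(7·110655 − 5·2295) / 2 = 763110/2 = 381555.

381555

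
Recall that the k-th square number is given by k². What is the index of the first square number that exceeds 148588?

386

Solve n² > 148588 for integer n.
The largest n with value ≤ 148588 is 385 (since 148225 ≤ 148588 < 148996), so the first above is n = 386, value 148996.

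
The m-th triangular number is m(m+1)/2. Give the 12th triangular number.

12·13/2 = 156/2 = 78.

78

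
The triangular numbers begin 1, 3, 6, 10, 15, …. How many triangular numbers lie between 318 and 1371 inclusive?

27

The n-th triangular number is n(n+1)/2.
Smallest index with value ≥ 318: n = 25 (giving 325).
Largest index with value ≤ 1371: n = 51 (giving 1326).
Indices 25 through 51: 27 terms.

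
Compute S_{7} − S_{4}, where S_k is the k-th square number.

33

7² = 49 and 4² = 16.
Difference: 49 − 16 = 33.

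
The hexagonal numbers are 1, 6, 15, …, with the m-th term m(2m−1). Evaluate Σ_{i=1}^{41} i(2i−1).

46781

Σ i(2i−1) = 2Σi² − Σi over i = 1..41.
Σi = 861 and Σi² = 23821.
2·23821 − 1·861 = 46781.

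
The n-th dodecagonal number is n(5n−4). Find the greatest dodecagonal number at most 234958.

Solve n(5n−4) ≤ 234958 for integer n.
n = 217 gives 234577 ≤ 234958, while n = 218 gives 236748 > 234958; so the answer is 234577.

234577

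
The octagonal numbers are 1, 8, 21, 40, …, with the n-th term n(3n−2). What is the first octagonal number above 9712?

9976

Solve n(3n−2) > 9712 for integer n.
The largest n with value ≤ 9712 is 57 (since 9633 ≤ 9712 < 9976), so the first above is n = 58, value 9976.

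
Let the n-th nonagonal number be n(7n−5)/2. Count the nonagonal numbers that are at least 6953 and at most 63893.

91

The n-th nonagonal number is n(7n−5)/2.
Smallest index with value ≥ 6953: n = 45 (giving 6975).
Largest index with value ≤ 63893: n = 135 (giving 63450).
Indices 45 through 135: 91 terms.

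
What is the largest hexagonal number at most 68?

66

Solve n(2n−1) ≤ 68 for integer n.
n = 6 gives 66 ≤ 68, while n = 7 gives 91 > 68; so the answer is 66.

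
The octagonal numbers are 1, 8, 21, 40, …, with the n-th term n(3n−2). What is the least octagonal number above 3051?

3201

Solve n(3n−2) > 3051 for integer n.
The largest n with value ≤ 3051 is 32 (since 3008 ≤ 3051 < 3201), so the first above is n = 33, value 3201.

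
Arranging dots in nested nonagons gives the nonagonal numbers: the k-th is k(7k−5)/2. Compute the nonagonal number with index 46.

The 46th nonagonal number is n(7n−5)/2 with n = 46.
46·(7·46 − 5)/2 = 46·317/2 = 7291.

7291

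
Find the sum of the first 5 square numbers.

Σ_{i=1}^{5} i² = 5·6·11/6 = 55.

55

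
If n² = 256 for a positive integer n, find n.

We need n² = 256, so n = √256 = 16.

16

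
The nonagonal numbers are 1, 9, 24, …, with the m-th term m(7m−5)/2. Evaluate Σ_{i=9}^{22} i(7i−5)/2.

Σ i(7i−5)/2 = (7Σi² − 5Σi) / 2 over i = 9..22.
Σi = 253 − 36 = 217 and Σi² = 3795 − 204 = 3591.
(7·3591 − 5·217) / 2 = 24052/2 = 12026.

12026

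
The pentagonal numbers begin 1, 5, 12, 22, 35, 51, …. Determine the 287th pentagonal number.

123410

The 287th pentagonal number is n(3n−1)/2 with n = 287.
287·(3·287 − 1)/2 = 287·860/2 = 287·430 = 123410.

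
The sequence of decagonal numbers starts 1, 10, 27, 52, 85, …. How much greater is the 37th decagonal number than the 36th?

Consecutive decagonal numbers differ by 8n − 7: here 8·37 − 7 = 289.

289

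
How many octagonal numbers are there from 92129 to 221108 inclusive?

The n-th octagonal number is n(3n−2).
Smallest index with value ≥ 92129: n = 176 (giving 92576).
Largest index with value ≤ 221108: n = 271 (giving 219781).
Indices 176 through 271: 96 terms.

96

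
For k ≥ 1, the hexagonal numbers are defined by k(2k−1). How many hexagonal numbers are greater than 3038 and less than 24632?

72

The n-th hexagonal number is n(2n−1).
Smallest index with value > 3038: n = 40 (giving 3160).
Largest index with value < 24632: n = 111 (giving 24531).
Indices 40 through 111: 72 terms.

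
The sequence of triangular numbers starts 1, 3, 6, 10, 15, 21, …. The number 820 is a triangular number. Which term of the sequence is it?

Set n(n+1)/2 = 820, giving n² + n − 1640 = 0.
The discriminant is 1 + 8·820 = 6561, and √6561 = 81.
So n = (-1 + 81) / 2 = 80/2 = 40.
Check: 40·41/2 = 820. ✓

40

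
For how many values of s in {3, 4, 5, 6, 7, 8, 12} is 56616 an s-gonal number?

s = 3: P(3, 336) = 56616. ✓
s = 4: P(4, 237) = 56169 and P(4, 238) = 56644; 56616 is not s-gonal.
s = 5: P(5, 194) = 56357 and P(5, 195) = 56940; 56616 is not s-gonal.
s = 6: P(6, 168) = 56280 and P(6, 169) = 56953; 56616 is not s-gonal.
s = 7: P(7, 150) = 56025 and P(7, 151) = 56776; 56616 is not s-gonal.
s = 8: P(8, 137) = 56033 and P(8, 138) = 56856; 56616 is not s-gonal.
s = 12: P(12, 106) = 55756 and P(12, 107) = 56817; 56616 is not s-gonal.
Hits: s ∈ {3} → 1.

1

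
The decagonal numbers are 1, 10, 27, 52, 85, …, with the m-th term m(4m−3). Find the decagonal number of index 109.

47197

The 109th decagonal number is n(4n−3) with n = 109.
109·(4·109 − 3) = 109·433 = 47197.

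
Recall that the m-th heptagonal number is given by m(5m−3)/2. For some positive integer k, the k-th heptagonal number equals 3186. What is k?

36

Set n(5n−3)/2 = 3186, giving 5n² − 3n − 6372 = 0.
The discriminant is 9 + 40·3186 = 127449, and √127449 = 357.
So n = (3 + 357) / 10 = 360/10 = 36.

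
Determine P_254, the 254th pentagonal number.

96647

The 254th pentagonal number is n(3n−1)/2 with n = 254.
254·(3·254 − 1)/2 = 254·761/2 = 96647.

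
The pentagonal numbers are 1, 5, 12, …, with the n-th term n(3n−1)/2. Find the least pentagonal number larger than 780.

782

Solve n(3n−1)/2 > 780 for integer n.
The largest n with value ≤ 780 is 22 (since 715 ≤ 780 < 782), so the first above is n = 23, value 782.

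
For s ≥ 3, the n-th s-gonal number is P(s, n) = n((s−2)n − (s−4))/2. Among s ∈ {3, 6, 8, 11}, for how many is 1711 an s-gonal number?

1

s = 3: P(3, 58) = 1711. ✓
s = 6: P(6, 29) = 1653 and P(6, 30) = 1770; 1711 is not s-gonal.
s = 8: P(8, 24) = 1680 and P(8, 25) = 1825; 1711 is not s-gonal.
s = 11: P(11, 19) = 1558 and P(11, 20) = 1730; 1711 is not s-gonal.
Hits: s ∈ {3} → 1.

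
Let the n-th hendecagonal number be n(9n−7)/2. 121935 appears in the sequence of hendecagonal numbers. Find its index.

165

Set n(9n−7)/2 = 121935, giving 9n² − 7n − 243870 = 0.
The discriminant is 49 + 72·121935 = 8779369, and √8779369 = 2963.
So n = (7 + 2963) / 18 = 2970/18 = 165.
Check: 165·(9·165 − 7)/2 = 121935. ✓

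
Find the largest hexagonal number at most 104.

91

Solve n(2n−1) ≤ 104 for integer n.
n = 7 gives 91 ≤ 104, while n = 8 gives 120 > 104; so the answer is 91.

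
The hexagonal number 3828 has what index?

Set n(2n−1) = 3828, giving 2n² − n − 3828 = 0.
The discriminant is 1 + 8·3828 = 30625, and √30625 = 175.
So n = (1 + 175) / 4 = 176/4 = 44.

44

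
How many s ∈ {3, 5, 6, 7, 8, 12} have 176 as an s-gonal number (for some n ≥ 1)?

s = 3: P(3, 18) = 171 and P(3, 19) = 190; 176 is not s-gonal.
s = 5: P(5, 11) = 176. ✓
s = 6: P(6, 9) = 153 and P(6, 10) = 190; 176 is not s-gonal.
s = 7: P(7, 8) = 148 and P(7, 9) = 189; 176 is not s-gonal.
s = 8: P(8, 8) = 176. ✓
s = 12: P(12, 6) = 156 and P(12, 7) = 217; 176 is not s-gonal.
Hits: s ∈ {5, 8} → 2.

2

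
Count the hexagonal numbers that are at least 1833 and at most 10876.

The n-th hexagonal number is n(2n−1).
Smallest index with value ≥ 1833: n = 31 (giving 1891).
Largest index with value ≤ 10876: n = 73 (giving 10585).
Indices 31 through 73: 43 terms.

43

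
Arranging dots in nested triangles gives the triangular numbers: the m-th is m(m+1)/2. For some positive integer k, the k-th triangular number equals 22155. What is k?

210

Set n(n+1)/2 = 22155, giving n² + n − 44310 = 0.
The discriminant is 1 + 8·22155 = 177241, and √177241 = 421.
So n = (-1 + 421) / 2 = 420/2 = 210.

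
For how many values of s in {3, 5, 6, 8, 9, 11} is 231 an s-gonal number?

s = 3: P(3, 21) = 231. ✓
s = 5: P(5, 12) = 210 and P(5, 13) = 247; 231 is not s-gonal.
s = 6: P(6, 11) = 231. ✓
s = 8: P(8, 9) = 225 and P(8, 10) = 280; 231 is not s-gonal.
s = 9: P(9, 8) = 204 and P(9, 9) = 261; 231 is not s-gonal.
s = 11: P(11, 7) = 196 and P(11, 8) = 260; 231 is not s-gonal.
Hits: s ∈ {3, 6} → 2.

2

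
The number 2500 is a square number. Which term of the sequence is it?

We need n² = 2500, so n = √2500 = 50.

50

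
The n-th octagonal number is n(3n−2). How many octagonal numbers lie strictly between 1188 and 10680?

The n-th octagonal number is n(3n−2).
Smallest index with value > 1188: n = 21 (giving 1281).
Largest index with value < 10680: n = 59 (giving 10325).
Indices 21 through 59: 39 terms.

39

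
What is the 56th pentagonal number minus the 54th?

329

56·(3·56 − 1)/2 = 4676 and 54·(3·54 − 1)/2 = 4347.
Difference: 4676 − 4347 = 329.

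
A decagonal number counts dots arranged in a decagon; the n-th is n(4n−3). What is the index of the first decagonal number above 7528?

Solve n(4n−3) > 7528 for integer n.
The largest n with value ≤ 7528 is 43 (since 7267 ≤ 7528 < 7612), so the first above is n = 44, value 7612.

44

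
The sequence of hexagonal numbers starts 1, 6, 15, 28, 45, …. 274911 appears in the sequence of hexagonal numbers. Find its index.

371

Set n(2n−1) = 274911, giving 2n² − n − 274911 = 0.
So n = (1 + 1483) / 4 = 1484/4 = 371.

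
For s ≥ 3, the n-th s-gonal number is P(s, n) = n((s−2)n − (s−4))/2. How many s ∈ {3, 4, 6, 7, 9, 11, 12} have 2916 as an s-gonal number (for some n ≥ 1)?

s = 3: P(3, 75) = 2850 and P(3, 76) = 2926; 2916 is not s-gonal.
s = 4: P(4, 54) = 2916. ✓
s = 6: P(6, 38) = 2850 and P(6, 39) = 3003; 2916 is not s-gonal.
s = 7: P(7, 34) = 2839 and P(7, 35) = 3010; 2916 is not s-gonal.
s = 9: P(9, 29) = 2871 and P(9, 30) = 3075; 2916 is not s-gonal.
s = 11: P(11, 25) = 2725 and P(11, 26) = 2951; 2916 is not s-gonal.
s = 12: P(12, 24) = 2784 and P(12, 25) = 3025; 2916 is not s-gonal.
Hits: s ∈ {4} → 1.

1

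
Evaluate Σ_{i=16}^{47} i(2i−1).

Σ i(2i−1) = 2Σi² − Σi over i = 16..47.
Σi = 1128 − 120 = 1008 and Σi² = 35720 − 1240 = 34480.
2·34480 − 1·1008 = 67952.

67952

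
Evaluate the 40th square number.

1600

40² = 1600.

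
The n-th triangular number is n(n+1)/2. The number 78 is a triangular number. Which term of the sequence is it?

Set n(n+1)/2 = 78, giving n² + n − 156 = 0.
The discriminant is 1 + 8·78 = 625, and √625 = 25.
So n = (-1 + 25) / 2 = 24/2 = 12.

12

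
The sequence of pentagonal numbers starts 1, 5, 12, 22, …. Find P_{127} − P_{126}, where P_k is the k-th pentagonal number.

Consecutive pentagonal numbers differ by 3n − 2: here 3·127 − 2 = 379.

379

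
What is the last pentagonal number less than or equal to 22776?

22632

Solve n(3n−1)/2 ≤ 22776 for integer n.
n = 123 gives 22632 ≤ 22776, while n = 124 gives 23002 > 22776; so the answer is 22632.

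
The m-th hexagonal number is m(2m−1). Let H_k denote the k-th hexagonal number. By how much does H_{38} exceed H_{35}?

435

38·(2·38 − 1) = 2850 and 35·(2·35 − 1) = 2415.
Difference: 2850 − 2415 = 435.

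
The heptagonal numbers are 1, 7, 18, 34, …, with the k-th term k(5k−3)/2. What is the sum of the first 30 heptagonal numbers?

Σ i(5i−3)/2 = (5Σi² − 3Σi) / 2 over i = 1..30.
Σi = 465 and Σi² = 9455.
(5·9455 − 3·465) / 2 = 45880/2 = 22940.

22940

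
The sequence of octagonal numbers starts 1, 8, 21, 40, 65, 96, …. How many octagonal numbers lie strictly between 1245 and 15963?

53

The n-th octagonal number is n(3n−2).
Smallest index with value > 1245: n = 21 (giving 1281).
Largest index with value < 15963: n = 73 (giving 15841).
Indices 21 through 73: 53 terms.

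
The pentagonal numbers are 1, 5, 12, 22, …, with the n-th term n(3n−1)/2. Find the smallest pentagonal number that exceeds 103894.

104412

Solve n(3n−1)/2 > 103894 for integer n.
The largest n with value ≤ 103894 is 263 (since 103622 ≤ 103894 < 104412), so the first above is n = 264, value 104412.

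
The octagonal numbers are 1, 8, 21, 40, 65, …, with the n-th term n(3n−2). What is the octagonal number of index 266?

211736

266·(3·266 − 2) = 266·796 = 211736.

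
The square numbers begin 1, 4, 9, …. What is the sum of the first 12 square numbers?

650

Σ_{i=1}^{12} i² = 12·13·25/6 = 650.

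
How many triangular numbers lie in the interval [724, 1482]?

The n-th triangular number is n(n+1)/2.
Smallest index with value ≥ 724: n = 38 (giving 741).
Largest index with value ≤ 1482: n = 53 (giving 1431).
Indices 38 through 53: 16 terms.

16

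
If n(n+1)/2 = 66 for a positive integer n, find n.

11

Set n(n+1)/2 = 66, giving n² + n − 132 = 0.
The discriminant is 1 + 8·66 = 529, and √529 = 23.
So n = (-1 + 23) / 2 = 22/2 = 11.
Check: 11·12/2 = 66. ✓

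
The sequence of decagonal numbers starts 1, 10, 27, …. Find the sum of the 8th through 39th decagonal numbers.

Σ i(4i−3) = 4Σi² − 3Σi over i = 8..39.
Σi = 780 − 28 = 752 and Σi² = 20540 − 140 = 20400.
4·20400 − 3·752 = 79344.

79344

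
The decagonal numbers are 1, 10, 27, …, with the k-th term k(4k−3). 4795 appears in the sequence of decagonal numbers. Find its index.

35

Set n(4n−3) = 4795, giving 4n² − 3n − 4795 = 0.
The discriminant is 9 + 16·4795 = 76729, and √76729 = 277.
So n = (3 + 277) / 8 = 280/8 = 35.
Check: 35·(4·35 − 3) = 4795. ✓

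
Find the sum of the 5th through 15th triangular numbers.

Σ i(i+1)/2 = (Σi² + Σi) / 2 over i = 5..15.
Σi = 120 − 10 = 110 and Σi² = 1240 − 30 = 1210.
(1·1210 + 1·110) / 2 = 1320/2 = 660.

660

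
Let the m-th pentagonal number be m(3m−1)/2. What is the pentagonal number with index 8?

The 8th pentagonal number is n(3n−1)/2 with n = 8.
8·(3·8 − 1)/2 = 8·23/2 = 92.

92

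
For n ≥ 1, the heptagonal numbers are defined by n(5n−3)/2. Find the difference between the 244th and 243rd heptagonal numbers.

1216

Consecutive heptagonal numbers differ by 5n − 4: here 5·244 − 4 = 1216.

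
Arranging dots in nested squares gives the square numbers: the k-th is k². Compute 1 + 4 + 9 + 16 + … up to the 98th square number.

Σ_{i=1}^{98} i² = 98·99·197/6 = 318549.

318549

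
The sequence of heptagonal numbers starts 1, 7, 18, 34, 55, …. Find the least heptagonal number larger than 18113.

18361

Solve n(5n−3)/2 > 18113 for integer n.
The largest n with value ≤ 18113 is 85 (since 17935 ≤ 18113 < 18361), so the first above is n = 86, value 18361.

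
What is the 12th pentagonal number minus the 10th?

12·(3·12 − 1)/2 = 210 and 10·(3·10 − 1)/2 = 145.
Difference: 210 − 145 = 65.

65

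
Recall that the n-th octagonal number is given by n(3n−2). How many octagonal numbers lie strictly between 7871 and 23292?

The n-th octagonal number is n(3n−2).
Smallest index with value > 7871: n = 52 (giving 8008).
Largest index with value < 23292: n = 88 (giving 23056).
Indices 52 through 88: 37 terms.

37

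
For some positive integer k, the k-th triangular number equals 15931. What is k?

178

Set n(n+1)/2 = 15931, giving n² + n − 31862 = 0.
The discriminant is 1 + 8·15931 = 127449, and √127449 = 357.
So n = (-1 + 357) / 2 = 356/2 = 178.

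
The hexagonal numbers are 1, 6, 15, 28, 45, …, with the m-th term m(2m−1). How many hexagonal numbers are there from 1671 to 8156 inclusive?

35

The n-th hexagonal number is n(2n−1).
Smallest index with value ≥ 1671: n = 30 (giving 1770).
Largest index with value ≤ 8156: n = 64 (giving 8128).
Indices 30 through 64: 35 terms.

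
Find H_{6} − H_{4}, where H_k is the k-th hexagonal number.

6·(2·6 − 1) = 66 and 4·(2·4 − 1) = 28.
Difference: 66 − 28 = 38.

38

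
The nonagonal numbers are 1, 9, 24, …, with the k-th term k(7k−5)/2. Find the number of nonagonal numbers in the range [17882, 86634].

86

The n-th nonagonal number is n(7n−5)/2.
Smallest index with value ≥ 17882: n = 72 (giving 17964).
Largest index with value ≤ 86634: n = 157 (giving 85879).
Indices 72 through 157: 86 terms.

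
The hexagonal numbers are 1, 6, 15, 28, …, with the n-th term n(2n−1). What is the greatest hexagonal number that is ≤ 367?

Solve n(2n−1) ≤ 367 for integer n.
n = 13 gives 325 ≤ 367, while n = 14 gives 378 > 367; so the answer is 325.

325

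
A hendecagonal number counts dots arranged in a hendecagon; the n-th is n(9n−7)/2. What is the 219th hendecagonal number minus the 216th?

219·(9·219 − 7)/2 = 215058 and 216·(9·216 − 7)/2 = 209196.
Difference: 215058 − 209196 = 5862.

5862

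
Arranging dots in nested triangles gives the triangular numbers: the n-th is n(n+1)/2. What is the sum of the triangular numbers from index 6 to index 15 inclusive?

645

Σ i(i+1)/2 = (Σi² + Σi) / 2 over i = 6..15.
Σi = 120 − 15 = 105 and Σi² = 1240 − 55 = 1185.
(1·1185 + 1·105) / 2 = 1290/2 = 645.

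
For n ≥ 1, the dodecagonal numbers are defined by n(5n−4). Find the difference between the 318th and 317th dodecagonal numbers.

Consecutive dodecagonal numbers differ by 10n − 9: here 10·318 − 9 = 3171.

3171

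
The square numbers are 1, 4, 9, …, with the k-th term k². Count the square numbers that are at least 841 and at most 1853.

15

The n-th square number is n².
Smallest index with value ≥ 841: n = 29 (giving 841).
Largest index with value ≤ 1853: n = 43 (giving 1849).
Indices 29 through 43: 15 terms.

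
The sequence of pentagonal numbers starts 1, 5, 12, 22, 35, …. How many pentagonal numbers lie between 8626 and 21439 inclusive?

The n-th pentagonal number is n(3n−1)/2.
Smallest index with value ≥ 8626: n = 76 (giving 8626).
Largest index with value ≤ 21439: n = 119 (giving 21182).
Indices 76 through 119: 44 terms.

44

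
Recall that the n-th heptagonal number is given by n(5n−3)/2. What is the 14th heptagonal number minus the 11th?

14·(5·14 − 3)/2 = 469 and 11·(5·11 − 3)/2 = 286.
Difference: 469 − 286 = 183.

183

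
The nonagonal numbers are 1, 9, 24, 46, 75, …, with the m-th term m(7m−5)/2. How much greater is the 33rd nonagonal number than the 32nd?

225

Consecutive nonagonal numbers differ by 7n − 6: here 7·33 − 6 = 225.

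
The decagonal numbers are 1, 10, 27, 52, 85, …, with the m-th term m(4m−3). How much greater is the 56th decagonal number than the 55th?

Consecutive decagonal numbers differ by 8n − 7: here 8·56 − 7 = 441.

441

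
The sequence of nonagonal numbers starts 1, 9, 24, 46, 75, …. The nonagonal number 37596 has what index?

Set n(7n−5)/2 = 37596, giving 7n² − 5n − 75192 = 0.
The discriminant is 25 + 56·37596 = 2105401, and √2105401 = 1451.
So n = (5 + 1451) / 14 = 1456/14 = 104.

104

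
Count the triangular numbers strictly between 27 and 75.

5

The n-th triangular number is n(n+1)/2.
Smallest index with value > 27: n = 7 (giving 28).
Largest index with value < 75: n = 11 (giving 66).
Indices 7 through 11: 5 terms.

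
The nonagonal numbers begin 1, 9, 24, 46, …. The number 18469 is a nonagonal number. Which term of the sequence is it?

73

Set n(7n−5)/2 = 18469, giving 7n² − 5n − 36938 = 0.
The discriminant is 25 + 56·18469 = 1034289, and √1034289 = 1017.
So n = (5 + 1017) / 14 = 1022/14 = 73.
Check: 73·(7·73 − 5)/2 = 18469. ✓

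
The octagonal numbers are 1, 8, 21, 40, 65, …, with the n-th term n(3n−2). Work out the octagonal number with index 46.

6256

The 46th octagonal number is n(3n−2) with n = 46.
46·(3·46 − 2) = 46·136 = 6256.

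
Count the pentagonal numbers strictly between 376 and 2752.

26

The n-th pentagonal number is n(3n−1)/2.
Smallest index with value > 376: n = 17 (giving 425).
Largest index with value < 2752: n = 42 (giving 2625).
Indices 17 through 42: 26 terms.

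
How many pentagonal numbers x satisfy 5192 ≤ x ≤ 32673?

89

The n-th pentagonal number is n(3n−1)/2.
Smallest index with value ≥ 5192: n = 59 (giving 5192).
Largest index with value ≤ 32673: n = 147 (giving 32340).
Indices 59 through 147: 89 terms.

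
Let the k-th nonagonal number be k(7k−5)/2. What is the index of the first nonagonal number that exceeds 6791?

Solve n(7n−5)/2 > 6791 for integer n.
The largest n with value ≤ 6791 is 44 (since 6666 ≤ 6791 < 6975), so the first above is n = 45, value 6975.

45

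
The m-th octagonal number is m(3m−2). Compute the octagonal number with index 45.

The 45th octagonal number is n(3n−2) with n = 45.
45·(3·45 − 2) = 45·133 = 5985.

5985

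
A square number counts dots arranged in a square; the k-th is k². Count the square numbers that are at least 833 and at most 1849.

The n-th square number is n².
Smallest index with value ≥ 833: n = 29 (giving 841).
Largest index with value ≤ 1849: n = 43 (giving 1849).
Indices 29 through 43: 15 terms.

15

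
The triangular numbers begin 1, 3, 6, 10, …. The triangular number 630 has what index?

35

Set n(n+1)/2 = 630, giving n² + n − 1260 = 0.
So n = (-1 + 71) / 2 = 70/2 = 35.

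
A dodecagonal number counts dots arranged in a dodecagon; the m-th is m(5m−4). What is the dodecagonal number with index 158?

158·(5·158 − 4) = 158·786 = 124188.

124188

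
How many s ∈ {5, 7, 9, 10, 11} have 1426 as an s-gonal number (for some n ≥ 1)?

1

s = 5: P(5, 31) = 1426. ✓
s = 7: P(7, 24) = 1404 and P(7, 25) = 1525; 1426 is not s-gonal.
s = 9: P(9, 20) = 1350 and P(9, 21) = 1491; 1426 is not s-gonal.
s = 10: P(10, 19) = 1387 and P(10, 20) = 1540; 1426 is not s-gonal.
s = 11: P(11, 18) = 1395 and P(11, 19) = 1558; 1426 is not s-gonal.
Hits: s ∈ {5} → 1.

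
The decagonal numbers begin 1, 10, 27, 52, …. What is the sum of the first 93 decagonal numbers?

Σ i(4i−3) = 4Σi² − 3Σi over i = 1..93.
Σi = 4371 and Σi² = 272459.
4·272459 − 3·4371 = 1076723.

1076723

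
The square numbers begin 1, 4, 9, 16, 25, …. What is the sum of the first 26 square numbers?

Σ_{i=1}^{26} i² = 26·27·53/6 = 6201.

6201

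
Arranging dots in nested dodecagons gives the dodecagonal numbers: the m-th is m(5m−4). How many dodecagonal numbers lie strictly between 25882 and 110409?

76

The n-th dodecagonal number is n(5n−4).
Smallest index with value > 25882: n = 73 (giving 26353).
Largest index with value < 110409: n = 148 (giving 108928).
Indices 73 through 148: 76 terms.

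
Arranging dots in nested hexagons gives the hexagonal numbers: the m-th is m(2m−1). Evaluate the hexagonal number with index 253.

127765

The 253rd hexagonal number is n(2n−1) with n = 253.
253·(2·253 − 1) = 253·505 = 127765.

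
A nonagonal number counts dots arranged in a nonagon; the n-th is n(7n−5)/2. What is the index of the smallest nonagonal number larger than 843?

16

Solve n(7n−5)/2 > 843 for integer n.
The largest n with value ≤ 843 is 15 (since 750 ≤ 843 < 856), so the first above is n = 16, value 856.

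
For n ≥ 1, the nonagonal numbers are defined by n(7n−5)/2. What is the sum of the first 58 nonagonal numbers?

Σ i(7i−5)/2 = (7Σi² − 5Σi) / 2 over i = 1..58.
Σi = 1711 and Σi² = 66729.
(7·66729 − 5·1711) / 2 = 458548/2 = 229274.

229274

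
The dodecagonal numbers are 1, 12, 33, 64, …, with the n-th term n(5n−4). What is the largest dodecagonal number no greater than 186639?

185473

Solve n(5n−4) ≤ 186639 for integer n.
n = 193 gives 185473 ≤ 186639, while n = 194 gives 187404 > 186639; so the answer is 185473.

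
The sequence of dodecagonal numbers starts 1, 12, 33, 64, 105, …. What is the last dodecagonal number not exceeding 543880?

Solve n(5n−4) ≤ 543880 for integer n.
n = 330 gives 543180 ≤ 543880, while n = 331 gives 546481 > 543880; so the answer is 543180.

543180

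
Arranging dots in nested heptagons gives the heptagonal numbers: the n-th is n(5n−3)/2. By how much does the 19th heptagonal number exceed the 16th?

258

19·(5·19 − 3)/2 = 874 and 16·(5·16 − 3)/2 = 616.
Difference: 874 − 616 = 258.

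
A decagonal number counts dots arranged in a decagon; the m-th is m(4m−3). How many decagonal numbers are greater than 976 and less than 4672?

18

The n-th decagonal number is n(4n−3).
Smallest index with value > 976: n = 17 (giving 1105).
Largest index with value < 4672: n = 34 (giving 4522).
Indices 17 through 34: 18 terms.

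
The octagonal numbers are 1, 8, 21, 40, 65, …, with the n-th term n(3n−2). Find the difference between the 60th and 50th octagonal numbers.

60·(3·60 − 2) = 10680 and 50·(3·50 − 2) = 7400.
Difference: 10680 − 7400 = 3280.

3280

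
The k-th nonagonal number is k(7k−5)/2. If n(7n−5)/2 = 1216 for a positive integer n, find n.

Set n(7n−5)/2 = 1216, giving 7n² − 5n − 2432 = 0.
So n = (5 + 261) / 14 = 266/14 = 19.

19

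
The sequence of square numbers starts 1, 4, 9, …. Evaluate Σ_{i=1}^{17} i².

1785

Σ_{i=1}^{17} i² = 17·18·35/6 = 1785.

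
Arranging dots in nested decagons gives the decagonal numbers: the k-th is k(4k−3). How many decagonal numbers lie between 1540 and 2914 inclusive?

8

The n-th decagonal number is n(4n−3).
Smallest index with value ≥ 1540: n = 20 (giving 1540).
Largest index with value ≤ 2914: n = 27 (giving 2835).
Indices 20 through 27: 8 terms.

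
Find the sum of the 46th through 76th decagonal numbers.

465651

Σ i(4i−3) = 4Σi² − 3Σi over i = 46..76.
Σi = 2926 − 1035 = 1891 and Σi² = 149226 − 31395 = 117831.
4·117831 − 3·1891 = 465651.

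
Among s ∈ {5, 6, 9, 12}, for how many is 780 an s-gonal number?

1

s = 5: P(5, 22) = 715 and P(5, 23) = 782; 780 is not s-gonal.
s = 6: P(6, 20) = 780. ✓
s = 9: P(9, 15) = 750 and P(9, 16) = 856; 780 is not s-gonal.
s = 12: P(12, 12) = 672 and P(12, 13) = 793; 780 is not s-gonal.
Hits: s ∈ {6} → 1.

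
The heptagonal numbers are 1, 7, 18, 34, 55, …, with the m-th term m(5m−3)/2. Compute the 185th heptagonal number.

The 185th heptagonal number is n(5n−3)/2 with n = 185.
185·(5·185 − 3)/2 = 185·922/2 = 185·461 = 85285.

85285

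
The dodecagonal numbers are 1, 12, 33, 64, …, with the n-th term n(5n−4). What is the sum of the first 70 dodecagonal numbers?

574035

Σ i(5i−4) = 5Σi² − 4Σi over i = 1..70.
Σi = 2485 and Σi² = 116795.
5·116795 − 4·2485 = 574035.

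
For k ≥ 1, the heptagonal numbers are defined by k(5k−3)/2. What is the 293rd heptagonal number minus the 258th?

48160

293·(5·293 − 3)/2 = 214183 and 258·(5·258 − 3)/2 = 166023.
Difference: 214183 − 166023 = 48160.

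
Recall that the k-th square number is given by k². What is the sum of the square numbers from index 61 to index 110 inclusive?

375925

Σ_{i=61}^{110} i² = 449735 − 73810 = 375925.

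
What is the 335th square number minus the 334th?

669

n² − (n−1)² = 2n − 1, so 335² − 334² = 2·335 − 1 = 669.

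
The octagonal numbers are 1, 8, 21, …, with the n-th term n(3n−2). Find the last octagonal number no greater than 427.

Solve n(3n−2) ≤ 427 for integer n.
n = 12 gives 408 ≤ 427, while n = 13 gives 481 > 427; so the answer is 408.

408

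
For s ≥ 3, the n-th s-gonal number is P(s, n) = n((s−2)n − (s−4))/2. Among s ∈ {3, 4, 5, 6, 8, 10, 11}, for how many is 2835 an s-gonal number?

1

s = 3: P(3, 74) = 2775 and P(3, 75) = 2850; 2835 is not s-gonal.
s = 4: P(4, 53) = 2809 and P(4, 54) = 2916; 2835 is not s-gonal.
s = 5: P(5, 43) = 2752 and P(5, 44) = 2882; 2835 is not s-gonal.
s = 6: P(6, 37) = 2701 and P(6, 38) = 2850; 2835 is not s-gonal.
s = 8: P(8, 31) = 2821 and P(8, 32) = 3008; 2835 is not s-gonal.
s = 10: P(10, 27) = 2835. ✓
s = 11: P(11, 25) = 2725 and P(11, 26) = 2951; 2835 is not s-gonal.
Hits: s ∈ {10} → 1.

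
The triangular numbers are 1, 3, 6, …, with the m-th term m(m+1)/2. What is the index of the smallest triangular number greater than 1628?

Solve n(n+1)/2 > 1628 for integer n.
The largest n with value ≤ 1628 is 56 (since 1596 ≤ 1628 < 1653), so the first above is n = 57, value 1653.

57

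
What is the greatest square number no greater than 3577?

Solve n² ≤ 3577 for integer n.
n = 59 gives 3481 ≤ 3577, while n = 60 gives 3600 > 3577; so the answer is 3481.

3481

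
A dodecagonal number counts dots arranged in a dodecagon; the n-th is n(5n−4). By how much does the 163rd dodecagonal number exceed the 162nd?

1621

Consecutive dodecagonal numbers differ by 10n − 9: here 10·163 − 9 = 1621.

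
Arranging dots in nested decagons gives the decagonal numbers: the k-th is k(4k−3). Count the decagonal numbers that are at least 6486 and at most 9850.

10

The n-th decagonal number is n(4n−3).
Smallest index with value ≥ 6486: n = 41 (giving 6601).
Largest index with value ≤ 9850: n = 50 (giving 9850).
Indices 41 through 50: 10 terms.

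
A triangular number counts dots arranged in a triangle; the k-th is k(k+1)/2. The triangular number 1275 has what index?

Set n(n+1)/2 = 1275, giving n² + n − 2550 = 0.
The discriminant is 1 + 8·1275 = 10201, and √10201 = 101.
So n = (-1 + 101) / 2 = 100/2 = 50.

50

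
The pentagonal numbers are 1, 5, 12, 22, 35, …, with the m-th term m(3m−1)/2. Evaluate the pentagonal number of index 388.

388·(3·388 − 1)/2 = 388·1163/2 = 225622.

225622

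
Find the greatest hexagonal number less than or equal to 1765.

1653

Solve n(2n−1) ≤ 1765 for integer n.
n = 29 gives 1653 ≤ 1765, while n = 30 gives 1770 > 1765; so the answer is 1653.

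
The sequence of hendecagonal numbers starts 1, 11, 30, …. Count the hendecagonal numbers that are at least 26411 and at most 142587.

102

The n-th hendecagonal number is n(9n−7)/2.
Smallest index with value ≥ 26411: n = 77 (giving 26411).
Largest index with value ≤ 142587: n = 178 (giving 141955).
Indices 77 through 178: 102 terms.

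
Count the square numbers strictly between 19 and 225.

The n-th square number is n².
Smallest index with value > 19: n = 5 (giving 25).
Largest index with value < 225: n = 14 (giving 196).
Indices 5 through 14: 10 terms.

10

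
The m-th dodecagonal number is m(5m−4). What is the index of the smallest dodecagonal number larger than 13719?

Solve n(5n−4) > 13719 for integer n.
The largest n with value ≤ 13719 is 52 (since 13312 ≤ 13719 < 13833), so the first above is n = 53, value 13833.

53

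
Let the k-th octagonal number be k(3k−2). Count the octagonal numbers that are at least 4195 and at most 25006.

54

The n-th octagonal number is n(3n−2).
Smallest index with value ≥ 4195: n = 38 (giving 4256).
Largest index with value ≤ 25006: n = 91 (giving 24661).
Indices 38 through 91: 54 terms.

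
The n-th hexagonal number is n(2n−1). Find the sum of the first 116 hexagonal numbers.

Σ i(2i−1) = 2Σi² − Σi over i = 1..116.
Σi = 6786 and Σi² = 527046.
2·527046 − 1·6786 = 1047306.

1047306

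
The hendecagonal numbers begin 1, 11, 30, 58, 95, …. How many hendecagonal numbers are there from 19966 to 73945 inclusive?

The n-th hendecagonal number is n(9n−7)/2.
Smallest index with value ≥ 19966: n = 67 (giving 19966).
Largest index with value ≤ 73945: n = 128 (giving 73280).
Indices 67 through 128: 62 terms.

62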